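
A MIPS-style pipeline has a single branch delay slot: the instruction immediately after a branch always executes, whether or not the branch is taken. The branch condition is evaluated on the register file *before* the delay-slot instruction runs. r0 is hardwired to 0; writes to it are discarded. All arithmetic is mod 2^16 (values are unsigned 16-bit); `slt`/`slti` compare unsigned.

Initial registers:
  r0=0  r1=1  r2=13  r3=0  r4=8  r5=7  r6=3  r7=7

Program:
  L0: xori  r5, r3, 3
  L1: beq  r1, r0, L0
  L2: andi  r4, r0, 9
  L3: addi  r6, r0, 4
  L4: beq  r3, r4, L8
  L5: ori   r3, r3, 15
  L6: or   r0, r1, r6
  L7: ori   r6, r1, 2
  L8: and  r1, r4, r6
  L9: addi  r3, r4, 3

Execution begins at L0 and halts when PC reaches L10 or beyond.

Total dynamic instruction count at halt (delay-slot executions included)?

8

#0 xori  r5, r3, 3 ; 0/1/13/0/8/3/3/7
#1 beq  r1, r0, L0 ; 0/1/13/0/8/3/3/7 ; →fallthru
#2 andi  r4, r0, 9 ; 0/1/13/0/0/3/3/7
#3 addi  r6, r0, 4 ; 0/1/13/0/0/3/4/7
#4 beq  r3, r4, L8 ; 0/1/13/0/0/3/4/7 ; →target
#5 ori   r3, r3, 15 ; 0/1/13/15/0/3/4/7
#8 and  r1, r4, r6 ; 0/0/13/15/0/3/4/7
#9 addi  r3, r4, 3 ; 0/0/13/3/0/3/4/7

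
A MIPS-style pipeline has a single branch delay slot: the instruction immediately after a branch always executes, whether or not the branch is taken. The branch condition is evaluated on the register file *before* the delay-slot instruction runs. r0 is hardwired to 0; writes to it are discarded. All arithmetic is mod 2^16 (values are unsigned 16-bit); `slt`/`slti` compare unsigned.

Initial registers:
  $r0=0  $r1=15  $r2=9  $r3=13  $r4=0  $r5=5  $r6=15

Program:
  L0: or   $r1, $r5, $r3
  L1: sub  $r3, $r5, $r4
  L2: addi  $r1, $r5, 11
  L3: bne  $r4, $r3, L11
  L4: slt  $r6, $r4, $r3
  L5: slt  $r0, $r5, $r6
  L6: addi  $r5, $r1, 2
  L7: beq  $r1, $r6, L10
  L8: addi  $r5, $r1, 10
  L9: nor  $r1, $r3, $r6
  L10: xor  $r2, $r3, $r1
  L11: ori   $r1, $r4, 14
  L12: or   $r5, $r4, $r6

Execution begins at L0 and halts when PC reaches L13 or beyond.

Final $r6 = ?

1

PC=0  or   $r1, $r5, $r3     | $r0=0 $r1=13 $r2=9 $r3=13 $r4=0 $r5=5 $r6=15
PC=1  sub  $r3, $r5, $r4     | $r0=0 $r1=13 $r2=9 $r3=5 $r4=0 $r5=5 $r6=15
PC=2  addi  $r1, $r5, 11     | $r0=0 $r1=16 $r2=9 $r3=5 $r4=0 $r5=5 $r6=15
PC=3  bne  $r4, $r3, L11     | $r0=0 $r1=16 $r2=9 $r3=5 $r4=0 $r5=5 $r6=15  [TAKEN]
PC=4  slt  $r6, $r4, $r3     | $r0=0 $r1=16 $r2=9 $r3=5 $r4=0 $r5=5 $r6=1
PC=11 ori   $r1, $r4, 14     | $r0=0 $r1=14 $r2=9 $r3=5 $r4=0 $r5=5 $r6=1
PC=12 or   $r5, $r4, $r6     | $r0=0 $r1=14 $r2=9 $r3=5 $r4=0 $r5=1 $r6=1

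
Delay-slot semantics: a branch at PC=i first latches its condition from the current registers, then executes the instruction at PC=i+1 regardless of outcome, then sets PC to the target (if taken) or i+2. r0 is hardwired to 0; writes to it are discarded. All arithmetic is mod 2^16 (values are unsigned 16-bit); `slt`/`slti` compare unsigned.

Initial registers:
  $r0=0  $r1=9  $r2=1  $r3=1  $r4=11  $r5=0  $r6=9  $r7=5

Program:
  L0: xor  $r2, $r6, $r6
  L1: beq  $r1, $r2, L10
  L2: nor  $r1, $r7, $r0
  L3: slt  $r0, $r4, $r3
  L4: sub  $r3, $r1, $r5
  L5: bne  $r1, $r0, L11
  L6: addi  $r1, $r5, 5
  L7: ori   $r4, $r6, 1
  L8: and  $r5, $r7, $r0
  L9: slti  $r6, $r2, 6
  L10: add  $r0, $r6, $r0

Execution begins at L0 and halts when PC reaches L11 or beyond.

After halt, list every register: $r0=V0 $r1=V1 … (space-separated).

$r0=0 $r1=5 $r2=0 $r3=65530 $r4=11 $r5=0 $r6=9 $r7=5

[0] xor  $r2, $r6, $r6  →  {$r0:0, $r1:9, $r2:0, $r3:1, $r4:11, $r5:0, $r6:9, $r7:5}
[1] beq  $r1, $r2, L10  →  {$r0:0, $r1:9, $r2:0, $r3:1, $r4:11, $r5:0, $r6:9, $r7:5}  ⟨branch fallthrough⟩
[2] nor  $r1, $r7, $r0  →  {$r0:0, $r1:65530, $r2:0, $r3:1, $r4:11, $r5:0, $r6:9, $r7:5}
[3] slt  $r0, $r4, $r3  →  {$r0:0, $r1:65530, $r2:0, $r3:1, $r4:11, $r5:0, $r6:9, $r7:5}
[4] sub  $r3, $r1, $r5  →  {$r0:0, $r1:65530, $r2:0, $r3:65530, $r4:11, $r5:0, $r6:9, $r7:5}
[5] bne  $r1, $r0, L11  →  {$r0:0, $r1:65530, $r2:0, $r3:65530, $r4:11, $r5:0, $r6:9, $r7:5}  ⟨branch taken⟩
[6] addi  $r1, $r5, 5  →  {$r0:0, $r1:5, $r2:0, $r3:65530, $r4:11, $r5:0, $r6:9, $r7:5}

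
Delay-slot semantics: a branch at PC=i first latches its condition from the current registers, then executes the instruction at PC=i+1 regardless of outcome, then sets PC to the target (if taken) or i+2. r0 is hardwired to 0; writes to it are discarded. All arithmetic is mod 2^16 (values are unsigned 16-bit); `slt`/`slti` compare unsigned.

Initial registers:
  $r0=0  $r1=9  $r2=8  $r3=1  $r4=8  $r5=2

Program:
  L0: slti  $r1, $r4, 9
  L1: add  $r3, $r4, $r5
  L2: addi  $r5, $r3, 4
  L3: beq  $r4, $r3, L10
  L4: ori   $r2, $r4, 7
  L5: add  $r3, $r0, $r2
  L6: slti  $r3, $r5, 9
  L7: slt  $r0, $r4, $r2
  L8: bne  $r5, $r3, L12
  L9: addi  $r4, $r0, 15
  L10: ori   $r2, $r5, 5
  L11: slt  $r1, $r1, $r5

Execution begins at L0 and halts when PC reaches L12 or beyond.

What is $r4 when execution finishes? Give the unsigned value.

15

[0] slti  $r1, $r4, 9  →  {$r0:0, $r1:1, $r2:8, $r3:1, $r4:8, $r5:2}
[1] add  $r3, $r4, $r5  →  {$r0:0, $r1:1, $r2:8, $r3:10, $r4:8, $r5:2}
[2] addi  $r5, $r3, 4  →  {$r0:0, $r1:1, $r2:8, $r3:10, $r4:8, $r5:14}
[3] beq  $r4, $r3, L10  →  {$r0:0, $r1:1, $r2:8, $r3:10, $r4:8, $r5:14}  ⟨branch fallthrough⟩
[4] ori   $r2, $r4, 7  →  {$r0:0, $r1:1, $r2:15, $r3:10, $r4:8, $r5:14}
[5] add  $r3, $r0, $r2  →  {$r0:0, $r1:1, $r2:15, $r3:15, $r4:8, $r5:14}
[6] slti  $r3, $r5, 9  →  {$r0:0, $r1:1, $r2:15, $r3:0, $r4:8, $r5:14}
[7] slt  $r0, $r4, $r2  →  {$r0:0, $r1:1, $r2:15, $r3:0, $r4:8, $r5:14}
[8] bne  $r5, $r3, L12  →  {$r0:0, $r1:1, $r2:15, $r3:0, $r4:8, $r5:14}  ⟨branch taken⟩
[9] addi  $r4, $r0, 15  →  {$r0:0, $r1:1, $r2:15, $r3:0, $r4:15, $r5:14}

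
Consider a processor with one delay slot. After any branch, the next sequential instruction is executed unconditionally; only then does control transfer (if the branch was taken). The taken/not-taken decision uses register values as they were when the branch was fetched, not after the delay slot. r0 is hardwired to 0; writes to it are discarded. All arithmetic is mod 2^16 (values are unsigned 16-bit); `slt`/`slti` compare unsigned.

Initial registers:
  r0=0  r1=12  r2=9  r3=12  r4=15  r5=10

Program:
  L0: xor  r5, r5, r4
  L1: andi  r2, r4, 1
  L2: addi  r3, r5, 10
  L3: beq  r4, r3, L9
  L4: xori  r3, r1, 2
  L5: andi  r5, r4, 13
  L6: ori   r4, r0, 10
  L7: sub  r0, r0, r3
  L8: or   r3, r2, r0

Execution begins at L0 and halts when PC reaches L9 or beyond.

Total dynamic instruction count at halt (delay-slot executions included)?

PC=0  xor  r5, r5, r4        | r0=0 r1=12 r2=9 r3=12 r4=15 r5=5
PC=1  andi  r2, r4, 1        | r0=0 r1=12 r2=1 r3=12 r4=15 r5=5
PC=2  addi  r3, r5, 10       | r0=0 r1=12 r2=1 r3=15 r4=15 r5=5
PC=3  beq  r4, r3, L9        | r0=0 r1=12 r2=1 r3=15 r4=15 r5=5  [TAKEN]
PC=4  xori  r3, r1, 2        | r0=0 r1=12 r2=1 r3=14 r4=15 r5=5

5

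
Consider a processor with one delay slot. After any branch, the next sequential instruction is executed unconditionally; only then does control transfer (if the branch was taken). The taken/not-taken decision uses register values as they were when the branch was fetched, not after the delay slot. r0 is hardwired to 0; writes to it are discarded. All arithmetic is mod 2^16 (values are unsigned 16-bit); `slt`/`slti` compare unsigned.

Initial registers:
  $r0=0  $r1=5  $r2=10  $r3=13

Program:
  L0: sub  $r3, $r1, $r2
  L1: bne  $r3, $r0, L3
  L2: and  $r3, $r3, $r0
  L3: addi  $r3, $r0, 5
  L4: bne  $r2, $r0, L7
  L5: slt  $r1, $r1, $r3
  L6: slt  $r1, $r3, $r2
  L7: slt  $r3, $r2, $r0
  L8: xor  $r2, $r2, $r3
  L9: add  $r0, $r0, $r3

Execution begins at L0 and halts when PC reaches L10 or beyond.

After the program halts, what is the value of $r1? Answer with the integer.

#0 sub  $r3, $r1, $r2 ; 0/5/10/65531
#1 bne  $r3, $r0, L3 ; 0/5/10/65531 ; →target
#2 and  $r3, $r3, $r0 ; 0/5/10/0
#3 addi  $r3, $r0, 5 ; 0/5/10/5
#4 bne  $r2, $r0, L7 ; 0/5/10/5 ; →target
#5 slt  $r1, $r1, $r3 ; 0/0/10/5
#7 slt  $r3, $r2, $r0 ; 0/0/10/0
#8 xor  $r2, $r2, $r3 ; 0/0/10/0
#9 add  $r0, $r0, $r3 ; 0/0/10/0

0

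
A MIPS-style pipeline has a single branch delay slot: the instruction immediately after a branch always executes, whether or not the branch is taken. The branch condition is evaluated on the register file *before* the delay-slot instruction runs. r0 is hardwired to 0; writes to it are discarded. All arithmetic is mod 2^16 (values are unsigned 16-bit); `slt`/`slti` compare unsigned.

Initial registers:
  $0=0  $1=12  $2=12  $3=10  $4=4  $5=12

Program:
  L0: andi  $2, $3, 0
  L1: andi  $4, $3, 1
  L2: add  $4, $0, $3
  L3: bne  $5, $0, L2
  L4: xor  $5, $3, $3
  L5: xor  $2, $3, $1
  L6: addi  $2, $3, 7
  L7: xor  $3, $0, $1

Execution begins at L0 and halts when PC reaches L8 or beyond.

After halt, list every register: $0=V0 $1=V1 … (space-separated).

$0=0 $1=12 $2=17 $3=12 $4=10 $5=0

  step pc=0: andi  $2, $3, 0  regs=(0,12,0,10,4,12)
  step pc=1: andi  $4, $3, 1  regs=(0,12,0,10,0,12)
  step pc=2: add  $4, $0, $3  regs=(0,12,0,10,10,12)
  step pc=3: bne  $5, $0, L2  cond=T  regs=(0,12,0,10,10,12)
  step pc=4: xor  $5, $3, $3  regs=(0,12,0,10,10,0)
  step pc=2: add  $4, $0, $3  regs=(0,12,0,10,10,0)
  step pc=3: bne  $5, $0, L2  cond=F  regs=(0,12,0,10,10,0)
  step pc=4: xor  $5, $3, $3  regs=(0,12,0,10,10,0)
  step pc=5: xor  $2, $3, $1  regs=(0,12,6,10,10,0)
  step pc=6: addi  $2, $3, 7  regs=(0,12,17,10,10,0)
  step pc=7: xor  $3, $0, $1  regs=(0,12,17,12,10,0)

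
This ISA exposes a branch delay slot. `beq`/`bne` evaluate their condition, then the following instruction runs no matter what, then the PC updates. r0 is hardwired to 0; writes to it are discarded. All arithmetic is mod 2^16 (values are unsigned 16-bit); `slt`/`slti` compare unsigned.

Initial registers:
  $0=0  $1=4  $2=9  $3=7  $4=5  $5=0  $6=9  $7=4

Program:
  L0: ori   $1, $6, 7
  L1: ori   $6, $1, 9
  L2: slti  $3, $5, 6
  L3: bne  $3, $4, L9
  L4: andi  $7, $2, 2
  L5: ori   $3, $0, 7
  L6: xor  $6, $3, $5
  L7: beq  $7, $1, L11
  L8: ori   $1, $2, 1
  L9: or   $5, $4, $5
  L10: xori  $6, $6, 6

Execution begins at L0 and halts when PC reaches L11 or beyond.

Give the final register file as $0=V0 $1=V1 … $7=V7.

PC=0  ori   $1, $6, 7        | $0=0 $1=15 $2=9 $3=7 $4=5 $5=0 $6=9 $7=4
PC=1  ori   $6, $1, 9        | $0=0 $1=15 $2=9 $3=7 $4=5 $5=0 $6=15 $7=4
PC=2  slti  $3, $5, 6        | $0=0 $1=15 $2=9 $3=1 $4=5 $5=0 $6=15 $7=4
PC=3  bne  $3, $4, L9        | $0=0 $1=15 $2=9 $3=1 $4=5 $5=0 $6=15 $7=4  [TAKEN]
PC=4  andi  $7, $2, 2        | $0=0 $1=15 $2=9 $3=1 $4=5 $5=0 $6=15 $7=0
PC=9  or   $5, $4, $5        | $0=0 $1=15 $2=9 $3=1 $4=5 $5=5 $6=15 $7=0
PC=10 xori  $6, $6, 6        | $0=0 $1=15 $2=9 $3=1 $4=5 $5=5 $6=9 $7=0

$0=0 $1=15 $2=9 $3=1 $4=5 $5=5 $6=9 $7=0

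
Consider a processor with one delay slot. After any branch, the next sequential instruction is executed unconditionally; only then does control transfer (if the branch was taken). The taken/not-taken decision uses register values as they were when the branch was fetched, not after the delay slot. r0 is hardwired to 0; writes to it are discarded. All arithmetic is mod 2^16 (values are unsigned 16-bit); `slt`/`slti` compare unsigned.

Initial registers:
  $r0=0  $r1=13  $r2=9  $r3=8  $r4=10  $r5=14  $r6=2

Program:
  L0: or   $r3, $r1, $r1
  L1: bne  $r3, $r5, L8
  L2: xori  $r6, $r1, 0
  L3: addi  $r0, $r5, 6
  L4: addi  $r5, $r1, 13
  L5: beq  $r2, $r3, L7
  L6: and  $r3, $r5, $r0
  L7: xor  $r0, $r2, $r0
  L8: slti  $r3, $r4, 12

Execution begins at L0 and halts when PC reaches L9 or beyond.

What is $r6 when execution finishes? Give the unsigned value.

13

PC=0  or   $r3, $r1, $r1     | $r0=0 $r1=13 $r2=9 $r3=13 $r4=10 $r5=14 $r6=2
PC=1  bne  $r3, $r5, L8      | $r0=0 $r1=13 $r2=9 $r3=13 $r4=10 $r5=14 $r6=2  [TAKEN]
PC=2  xori  $r6, $r1, 0      | $r0=0 $r1=13 $r2=9 $r3=13 $r4=10 $r5=14 $r6=13
PC=8  slti  $r3, $r4, 12     | $r0=0 $r1=13 $r2=9 $r3=1 $r4=10 $r5=14 $r6=13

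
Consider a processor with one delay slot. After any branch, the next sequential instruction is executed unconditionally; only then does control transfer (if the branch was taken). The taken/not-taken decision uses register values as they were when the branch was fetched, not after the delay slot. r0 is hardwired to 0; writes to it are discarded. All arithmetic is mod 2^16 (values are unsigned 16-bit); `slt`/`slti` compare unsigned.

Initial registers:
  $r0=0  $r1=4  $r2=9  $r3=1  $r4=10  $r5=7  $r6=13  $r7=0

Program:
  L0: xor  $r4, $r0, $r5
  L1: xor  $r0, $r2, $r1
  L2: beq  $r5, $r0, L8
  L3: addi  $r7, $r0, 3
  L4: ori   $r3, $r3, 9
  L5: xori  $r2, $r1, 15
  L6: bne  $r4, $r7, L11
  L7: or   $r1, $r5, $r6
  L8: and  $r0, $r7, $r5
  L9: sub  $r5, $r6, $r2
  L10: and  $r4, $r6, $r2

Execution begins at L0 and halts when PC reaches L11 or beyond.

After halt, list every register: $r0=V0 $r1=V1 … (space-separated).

$r0=0 $r1=15 $r2=11 $r3=9 $r4=7 $r5=7 $r6=13 $r7=3

#0 xor  $r4, $r0, $r5 ; 0/4/9/1/7/7/13/0
#1 xor  $r0, $r2, $r1 ; 0/4/9/1/7/7/13/0
#2 beq  $r5, $r0, L8 ; 0/4/9/1/7/7/13/0 ; →fallthru
#3 addi  $r7, $r0, 3 ; 0/4/9/1/7/7/13/3
#4 ori   $r3, $r3, 9 ; 0/4/9/9/7/7/13/3
#5 xori  $r2, $r1, 15 ; 0/4/11/9/7/7/13/3
#6 bne  $r4, $r7, L11 ; 0/4/11/9/7/7/13/3 ; →target
#7 or   $r1, $r5, $r6 ; 0/15/11/9/7/7/13/3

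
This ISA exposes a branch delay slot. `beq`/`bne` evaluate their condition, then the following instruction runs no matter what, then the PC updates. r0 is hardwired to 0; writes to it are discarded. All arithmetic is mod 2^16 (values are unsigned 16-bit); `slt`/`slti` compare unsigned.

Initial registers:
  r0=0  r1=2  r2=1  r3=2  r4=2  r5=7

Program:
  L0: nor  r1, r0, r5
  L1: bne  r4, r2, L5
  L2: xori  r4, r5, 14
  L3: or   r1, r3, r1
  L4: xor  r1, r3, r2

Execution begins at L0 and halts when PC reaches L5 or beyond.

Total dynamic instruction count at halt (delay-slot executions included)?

PC=0  nor  r1, r0, r5        | r0=0 r1=65528 r2=1 r3=2 r4=2 r5=7
PC=1  bne  r4, r2, L5        | r0=0 r1=65528 r2=1 r3=2 r4=2 r5=7  [TAKEN]
PC=2  xori  r4, r5, 14       | r0=0 r1=65528 r2=1 r3=2 r4=9 r5=7

3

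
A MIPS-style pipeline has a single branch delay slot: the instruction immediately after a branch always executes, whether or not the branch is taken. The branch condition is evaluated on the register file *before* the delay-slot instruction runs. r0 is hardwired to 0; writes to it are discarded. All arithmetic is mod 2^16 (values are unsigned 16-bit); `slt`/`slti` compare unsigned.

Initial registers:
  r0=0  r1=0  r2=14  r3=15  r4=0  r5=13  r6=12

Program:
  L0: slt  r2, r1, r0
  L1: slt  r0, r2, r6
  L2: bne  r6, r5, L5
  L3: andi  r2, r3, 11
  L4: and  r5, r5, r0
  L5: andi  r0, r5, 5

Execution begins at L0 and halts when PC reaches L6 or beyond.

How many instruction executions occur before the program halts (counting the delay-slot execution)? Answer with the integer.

5

PC=0  slt  r2, r1, r0        | r0=0 r1=0 r2=0 r3=15 r4=0 r5=13 r6=12
PC=1  slt  r0, r2, r6        | r0=0 r1=0 r2=0 r3=15 r4=0 r5=13 r6=12
PC=2  bne  r6, r5, L5        | r0=0 r1=0 r2=0 r3=15 r4=0 r5=13 r6=12  [TAKEN]
PC=3  andi  r2, r3, 11       | r0=0 r1=0 r2=11 r3=15 r4=0 r5=13 r6=12
PC=5  andi  r0, r5, 5        | r0=0 r1=0 r2=11 r3=15 r4=0 r5=13 r6=12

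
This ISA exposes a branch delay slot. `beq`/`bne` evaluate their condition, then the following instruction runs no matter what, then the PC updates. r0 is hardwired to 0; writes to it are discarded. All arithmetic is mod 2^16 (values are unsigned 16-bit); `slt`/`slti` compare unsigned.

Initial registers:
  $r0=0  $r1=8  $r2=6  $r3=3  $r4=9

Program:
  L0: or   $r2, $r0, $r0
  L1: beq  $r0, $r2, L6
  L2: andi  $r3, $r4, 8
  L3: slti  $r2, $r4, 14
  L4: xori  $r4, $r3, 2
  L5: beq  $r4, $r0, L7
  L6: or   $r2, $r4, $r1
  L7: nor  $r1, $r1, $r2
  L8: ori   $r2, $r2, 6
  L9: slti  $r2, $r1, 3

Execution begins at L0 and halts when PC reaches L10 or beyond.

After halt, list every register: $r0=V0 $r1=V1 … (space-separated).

  step pc=0: or   $r2, $r0, $r0  regs=(0,8,0,3,9)
  step pc=1: beq  $r0, $r2, L6  cond=T  regs=(0,8,0,3,9)
  step pc=2: andi  $r3, $r4, 8  regs=(0,8,0,8,9)
  step pc=6: or   $r2, $r4, $r1  regs=(0,8,9,8,9)
  step pc=7: nor  $r1, $r1, $r2  regs=(0,65526,9,8,9)
  step pc=8: ori   $r2, $r2, 6  regs=(0,65526,15,8,9)
  step pc=9: slti  $r2, $r1, 3  regs=(0,65526,0,8,9)

$r0=0 $r1=65526 $r2=0 $r3=8 $r4=9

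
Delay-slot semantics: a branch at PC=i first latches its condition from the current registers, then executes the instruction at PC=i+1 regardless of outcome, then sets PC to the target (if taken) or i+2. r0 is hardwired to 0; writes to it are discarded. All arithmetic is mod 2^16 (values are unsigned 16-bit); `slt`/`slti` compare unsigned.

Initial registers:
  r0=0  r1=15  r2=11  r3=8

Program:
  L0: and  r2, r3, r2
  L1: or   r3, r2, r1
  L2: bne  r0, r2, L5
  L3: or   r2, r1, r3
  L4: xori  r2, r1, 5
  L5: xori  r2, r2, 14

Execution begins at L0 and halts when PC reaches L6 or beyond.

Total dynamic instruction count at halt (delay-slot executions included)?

5

PC=0  and  r2, r3, r2        | r0=0 r1=15 r2=8 r3=8
PC=1  or   r3, r2, r1        | r0=0 r1=15 r2=8 r3=15
PC=2  bne  r0, r2, L5        | r0=0 r1=15 r2=8 r3=15  [TAKEN]
PC=3  or   r2, r1, r3        | r0=0 r1=15 r2=15 r3=15
PC=5  xori  r2, r2, 14       | r0=0 r1=15 r2=1 r3=15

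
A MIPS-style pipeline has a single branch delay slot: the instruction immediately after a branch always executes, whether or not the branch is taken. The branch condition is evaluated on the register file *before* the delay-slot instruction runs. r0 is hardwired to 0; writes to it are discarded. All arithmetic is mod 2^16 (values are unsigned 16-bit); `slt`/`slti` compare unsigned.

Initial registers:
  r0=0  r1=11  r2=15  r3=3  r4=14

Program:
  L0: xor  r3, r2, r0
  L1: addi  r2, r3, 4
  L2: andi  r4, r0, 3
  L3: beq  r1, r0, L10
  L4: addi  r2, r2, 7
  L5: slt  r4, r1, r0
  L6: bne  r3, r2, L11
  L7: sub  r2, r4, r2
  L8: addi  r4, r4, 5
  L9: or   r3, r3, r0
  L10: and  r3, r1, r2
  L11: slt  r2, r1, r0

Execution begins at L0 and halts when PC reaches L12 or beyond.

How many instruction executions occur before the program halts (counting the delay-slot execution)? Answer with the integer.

[0] xor  r3, r2, r0  →  {r0:0, r1:11, r2:15, r3:15, r4:14}
[1] addi  r2, r3, 4  →  {r0:0, r1:11, r2:19, r3:15, r4:14}
[2] andi  r4, r0, 3  →  {r0:0, r1:11, r2:19, r3:15, r4:0}
[3] beq  r1, r0, L10  →  {r0:0, r1:11, r2:19, r3:15, r4:0}  ⟨branch fallthrough⟩
[4] addi  r2, r2, 7  →  {r0:0, r1:11, r2:26, r3:15, r4:0}
[5] slt  r4, r1, r0  →  {r0:0, r1:11, r2:26, r3:15, r4:0}
[6] bne  r3, r2, L11  →  {r0:0, r1:11, r2:26, r3:15, r4:0}  ⟨branch taken⟩
[7] sub  r2, r4, r2  →  {r0:0, r1:11, r2:65510, r3:15, r4:0}
[11] slt  r2, r1, r0  →  {r0:0, r1:11, r2:0, r3:15, r4:0}

9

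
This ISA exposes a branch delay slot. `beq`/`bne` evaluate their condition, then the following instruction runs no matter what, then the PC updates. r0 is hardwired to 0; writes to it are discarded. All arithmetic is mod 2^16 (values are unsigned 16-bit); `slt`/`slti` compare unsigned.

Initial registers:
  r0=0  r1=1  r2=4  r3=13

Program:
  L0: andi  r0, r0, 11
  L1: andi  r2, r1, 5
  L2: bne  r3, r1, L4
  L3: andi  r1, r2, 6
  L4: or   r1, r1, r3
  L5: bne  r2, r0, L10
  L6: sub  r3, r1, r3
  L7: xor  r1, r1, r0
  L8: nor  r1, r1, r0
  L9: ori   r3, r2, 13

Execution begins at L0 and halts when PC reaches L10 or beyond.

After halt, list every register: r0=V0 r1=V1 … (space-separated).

#0 andi  r0, r0, 11 ; 0/1/4/13
#1 andi  r2, r1, 5 ; 0/1/1/13
#2 bne  r3, r1, L4 ; 0/1/1/13 ; →target
#3 andi  r1, r2, 6 ; 0/0/1/13
#4 or   r1, r1, r3 ; 0/13/1/13
#5 bne  r2, r0, L10 ; 0/13/1/13 ; →target
#6 sub  r3, r1, r3 ; 0/13/1/0

r0=0 r1=13 r2=1 r3=0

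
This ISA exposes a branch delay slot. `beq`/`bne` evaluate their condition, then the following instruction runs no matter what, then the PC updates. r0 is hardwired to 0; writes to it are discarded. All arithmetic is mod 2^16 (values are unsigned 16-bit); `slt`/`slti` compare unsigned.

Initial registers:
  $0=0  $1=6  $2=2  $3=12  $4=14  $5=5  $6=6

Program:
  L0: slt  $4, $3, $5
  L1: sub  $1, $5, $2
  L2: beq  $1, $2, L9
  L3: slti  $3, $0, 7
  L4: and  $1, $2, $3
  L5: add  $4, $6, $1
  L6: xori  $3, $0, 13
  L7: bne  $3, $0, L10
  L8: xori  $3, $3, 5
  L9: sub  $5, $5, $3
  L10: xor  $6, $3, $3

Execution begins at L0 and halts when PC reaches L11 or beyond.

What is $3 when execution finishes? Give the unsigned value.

  step pc=0: slt  $4, $3, $5  regs=(0,6,2,12,0,5,6)
  step pc=1: sub  $1, $5, $2  regs=(0,3,2,12,0,5,6)
  step pc=2: beq  $1, $2, L9  cond=F  regs=(0,3,2,12,0,5,6)
  step pc=3: slti  $3, $0, 7  regs=(0,3,2,1,0,5,6)
  step pc=4: and  $1, $2, $3  regs=(0,0,2,1,0,5,6)
  step pc=5: add  $4, $6, $1  regs=(0,0,2,1,6,5,6)
  step pc=6: xori  $3, $0, 13  regs=(0,0,2,13,6,5,6)
  step pc=7: bne  $3, $0, L10  cond=T  regs=(0,0,2,13,6,5,6)
  step pc=8: xori  $3, $3, 5  regs=(0,0,2,8,6,5,6)
  step pc=10: xor  $6, $3, $3  regs=(0,0,2,8,6,5,0)

8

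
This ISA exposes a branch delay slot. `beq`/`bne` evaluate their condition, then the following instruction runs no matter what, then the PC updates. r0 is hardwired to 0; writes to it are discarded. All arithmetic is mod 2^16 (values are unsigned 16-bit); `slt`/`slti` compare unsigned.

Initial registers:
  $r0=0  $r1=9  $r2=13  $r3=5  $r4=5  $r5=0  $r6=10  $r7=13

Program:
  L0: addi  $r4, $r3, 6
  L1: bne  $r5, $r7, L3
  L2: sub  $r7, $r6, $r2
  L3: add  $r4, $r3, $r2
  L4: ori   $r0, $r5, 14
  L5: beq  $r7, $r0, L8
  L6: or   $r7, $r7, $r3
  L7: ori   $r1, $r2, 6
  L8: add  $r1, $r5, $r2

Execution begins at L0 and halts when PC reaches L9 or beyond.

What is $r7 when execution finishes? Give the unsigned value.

65533

  step pc=0: addi  $r4, $r3, 6  regs=(0,9,13,5,11,0,10,13)
  step pc=1: bne  $r5, $r7, L3  cond=T  regs=(0,9,13,5,11,0,10,13)
  step pc=2: sub  $r7, $r6, $r2  regs=(0,9,13,5,11,0,10,65533)
  step pc=3: add  $r4, $r3, $r2  regs=(0,9,13,5,18,0,10,65533)
  step pc=4: ori   $r0, $r5, 14  regs=(0,9,13,5,18,0,10,65533)
  step pc=5: beq  $r7, $r0, L8  cond=F  regs=(0,9,13,5,18,0,10,65533)
  step pc=6: or   $r7, $r7, $r3  regs=(0,9,13,5,18,0,10,65533)
  step pc=7: ori   $r1, $r2, 6  regs=(0,15,13,5,18,0,10,65533)
  step pc=8: add  $r1, $r5, $r2  regs=(0,13,13,5,18,0,10,65533)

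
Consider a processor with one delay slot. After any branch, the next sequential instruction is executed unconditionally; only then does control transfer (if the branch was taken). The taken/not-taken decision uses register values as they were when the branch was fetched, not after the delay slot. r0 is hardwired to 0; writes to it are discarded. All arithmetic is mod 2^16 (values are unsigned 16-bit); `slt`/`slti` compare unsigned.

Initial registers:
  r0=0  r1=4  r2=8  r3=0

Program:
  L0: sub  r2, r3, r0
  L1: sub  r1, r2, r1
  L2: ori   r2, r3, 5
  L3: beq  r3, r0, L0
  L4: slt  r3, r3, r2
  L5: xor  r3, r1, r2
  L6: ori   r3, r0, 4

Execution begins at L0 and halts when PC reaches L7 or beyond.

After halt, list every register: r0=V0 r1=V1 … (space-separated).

r0=0 r1=5 r2=5 r3=4

PC=0  sub  r2, r3, r0        | r0=0 r1=4 r2=0 r3=0
PC=1  sub  r1, r2, r1        | r0=0 r1=65532 r2=0 r3=0
PC=2  ori   r2, r3, 5        | r0=0 r1=65532 r2=5 r3=0
PC=3  beq  r3, r0, L0        | r0=0 r1=65532 r2=5 r3=0  [TAKEN]
PC=4  slt  r3, r3, r2        | r0=0 r1=65532 r2=5 r3=1
PC=0  sub  r2, r3, r0        | r0=0 r1=65532 r2=1 r3=1
PC=1  sub  r1, r2, r1        | r0=0 r1=5 r2=1 r3=1
PC=2  ori   r2, r3, 5        | r0=0 r1=5 r2=5 r3=1
PC=3  beq  r3, r0, L0        | r0=0 r1=5 r2=5 r3=1  [not taken]
PC=4  slt  r3, r3, r2        | r0=0 r1=5 r2=5 r3=1
PC=5  xor  r3, r1, r2        | r0=0 r1=5 r2=5 r3=0
PC=6  ori   r3, r0, 4        | r0=0 r1=5 r2=5 r3=4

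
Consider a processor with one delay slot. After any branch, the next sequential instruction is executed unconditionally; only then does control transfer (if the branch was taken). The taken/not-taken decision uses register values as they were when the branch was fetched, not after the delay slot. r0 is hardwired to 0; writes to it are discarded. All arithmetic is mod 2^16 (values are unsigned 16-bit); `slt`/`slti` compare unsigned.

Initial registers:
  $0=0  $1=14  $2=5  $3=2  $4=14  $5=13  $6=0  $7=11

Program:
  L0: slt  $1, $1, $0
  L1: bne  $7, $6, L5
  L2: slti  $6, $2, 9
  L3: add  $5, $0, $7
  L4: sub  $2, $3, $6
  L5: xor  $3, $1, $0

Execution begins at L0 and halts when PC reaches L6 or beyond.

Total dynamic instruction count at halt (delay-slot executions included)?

4

PC=0  slt  $1, $1, $0        | $0=0 $1=0 $2=5 $3=2 $4=14 $5=13 $6=0 $7=11
PC=1  bne  $7, $6, L5        | $0=0 $1=0 $2=5 $3=2 $4=14 $5=13 $6=0 $7=11  [TAKEN]
PC=2  slti  $6, $2, 9        | $0=0 $1=0 $2=5 $3=2 $4=14 $5=13 $6=1 $7=11
PC=5  xor  $3, $1, $0        | $0=0 $1=0 $2=5 $3=0 $4=14 $5=13 $6=1 $7=11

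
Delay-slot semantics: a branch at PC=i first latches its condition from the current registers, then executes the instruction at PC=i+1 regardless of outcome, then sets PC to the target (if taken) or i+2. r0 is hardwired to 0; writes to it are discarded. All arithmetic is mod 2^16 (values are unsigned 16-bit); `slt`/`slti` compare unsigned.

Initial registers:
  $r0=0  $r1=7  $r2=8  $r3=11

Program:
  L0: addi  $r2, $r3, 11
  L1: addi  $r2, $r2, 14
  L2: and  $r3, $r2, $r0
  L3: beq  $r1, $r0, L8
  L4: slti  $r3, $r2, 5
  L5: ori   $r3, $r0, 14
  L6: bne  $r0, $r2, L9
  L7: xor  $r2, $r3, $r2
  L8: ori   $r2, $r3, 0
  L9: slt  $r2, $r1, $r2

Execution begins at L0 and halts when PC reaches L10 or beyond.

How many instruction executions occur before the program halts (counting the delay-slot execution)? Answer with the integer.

  step pc=0: addi  $r2, $r3, 11  regs=(0,7,22,11)
  step pc=1: addi  $r2, $r2, 14  regs=(0,7,36,11)
  step pc=2: and  $r3, $r2, $r0  regs=(0,7,36,0)
  step pc=3: beq  $r1, $r0, L8  cond=F  regs=(0,7,36,0)
  step pc=4: slti  $r3, $r2, 5  regs=(0,7,36,0)
  step pc=5: ori   $r3, $r0, 14  regs=(0,7,36,14)
  step pc=6: bne  $r0, $r2, L9  cond=T  regs=(0,7,36,14)
  step pc=7: xor  $r2, $r3, $r2  regs=(0,7,42,14)
  step pc=9: slt  $r2, $r1, $r2  regs=(0,7,1,14)

9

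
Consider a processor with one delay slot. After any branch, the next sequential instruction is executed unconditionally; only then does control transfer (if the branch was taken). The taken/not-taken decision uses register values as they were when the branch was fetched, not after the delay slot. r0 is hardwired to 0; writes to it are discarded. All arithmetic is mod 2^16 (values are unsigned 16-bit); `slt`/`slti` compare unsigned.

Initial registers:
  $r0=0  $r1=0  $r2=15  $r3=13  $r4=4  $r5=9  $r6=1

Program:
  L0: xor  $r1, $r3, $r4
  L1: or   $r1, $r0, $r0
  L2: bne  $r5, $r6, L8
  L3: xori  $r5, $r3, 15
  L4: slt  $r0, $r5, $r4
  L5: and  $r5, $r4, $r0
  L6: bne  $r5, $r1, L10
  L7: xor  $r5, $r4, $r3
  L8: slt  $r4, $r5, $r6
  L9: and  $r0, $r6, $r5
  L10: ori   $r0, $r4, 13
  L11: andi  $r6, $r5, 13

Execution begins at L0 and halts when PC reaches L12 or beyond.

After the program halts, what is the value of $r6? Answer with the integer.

0

  step pc=0: xor  $r1, $r3, $r4  regs=(0,9,15,13,4,9,1)
  step pc=1: or   $r1, $r0, $r0  regs=(0,0,15,13,4,9,1)
  step pc=2: bne  $r5, $r6, L8  cond=T  regs=(0,0,15,13,4,9,1)
  step pc=3: xori  $r5, $r3, 15  regs=(0,0,15,13,4,2,1)
  step pc=8: slt  $r4, $r5, $r6  regs=(0,0,15,13,0,2,1)
  step pc=9: and  $r0, $r6, $r5  regs=(0,0,15,13,0,2,1)
  step pc=10: ori   $r0, $r4, 13  regs=(0,0,15,13,0,2,1)
  step pc=11: andi  $r6, $r5, 13  regs=(0,0,15,13,0,2,0)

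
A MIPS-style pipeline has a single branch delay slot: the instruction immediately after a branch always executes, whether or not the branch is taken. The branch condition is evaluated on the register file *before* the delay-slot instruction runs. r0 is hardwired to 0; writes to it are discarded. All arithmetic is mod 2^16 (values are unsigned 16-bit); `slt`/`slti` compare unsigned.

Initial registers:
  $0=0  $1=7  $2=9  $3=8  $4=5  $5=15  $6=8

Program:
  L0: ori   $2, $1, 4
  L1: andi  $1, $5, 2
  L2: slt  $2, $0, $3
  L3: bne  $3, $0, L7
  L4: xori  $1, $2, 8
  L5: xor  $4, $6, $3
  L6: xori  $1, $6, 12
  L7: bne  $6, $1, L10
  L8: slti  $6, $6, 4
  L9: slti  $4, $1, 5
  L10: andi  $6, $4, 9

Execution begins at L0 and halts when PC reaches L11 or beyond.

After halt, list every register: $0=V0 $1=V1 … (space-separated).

PC=0  ori   $2, $1, 4        | $0=0 $1=7 $2=7 $3=8 $4=5 $5=15 $6=8
PC=1  andi  $1, $5, 2        | $0=0 $1=2 $2=7 $3=8 $4=5 $5=15 $6=8
PC=2  slt  $2, $0, $3        | $0=0 $1=2 $2=1 $3=8 $4=5 $5=15 $6=8
PC=3  bne  $3, $0, L7        | $0=0 $1=2 $2=1 $3=8 $4=5 $5=15 $6=8  [TAKEN]
PC=4  xori  $1, $2, 8        | $0=0 $1=9 $2=1 $3=8 $4=5 $5=15 $6=8
PC=7  bne  $6, $1, L10       | $0=0 $1=9 $2=1 $3=8 $4=5 $5=15 $6=8  [TAKEN]
PC=8  slti  $6, $6, 4        | $0=0 $1=9 $2=1 $3=8 $4=5 $5=15 $6=0
PC=10 andi  $6, $4, 9        | $0=0 $1=9 $2=1 $3=8 $4=5 $5=15 $6=1

$0=0 $1=9 $2=1 $3=8 $4=5 $5=15 $6=1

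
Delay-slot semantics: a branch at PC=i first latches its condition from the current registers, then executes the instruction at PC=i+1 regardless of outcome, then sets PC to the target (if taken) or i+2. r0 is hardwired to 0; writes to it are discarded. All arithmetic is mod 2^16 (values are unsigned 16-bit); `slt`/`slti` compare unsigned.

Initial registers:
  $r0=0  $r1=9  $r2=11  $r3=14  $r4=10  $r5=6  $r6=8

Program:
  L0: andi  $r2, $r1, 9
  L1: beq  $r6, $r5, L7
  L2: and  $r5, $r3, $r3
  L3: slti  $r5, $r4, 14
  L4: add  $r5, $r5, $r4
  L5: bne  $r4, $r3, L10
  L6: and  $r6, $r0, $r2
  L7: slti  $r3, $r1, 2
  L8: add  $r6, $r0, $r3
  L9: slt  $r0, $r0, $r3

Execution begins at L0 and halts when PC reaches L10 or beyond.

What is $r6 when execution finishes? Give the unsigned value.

#0 andi  $r2, $r1, 9 ; 0/9/9/14/10/6/8
#1 beq  $r6, $r5, L7 ; 0/9/9/14/10/6/8 ; →fallthru
#2 and  $r5, $r3, $r3 ; 0/9/9/14/10/14/8
#3 slti  $r5, $r4, 14 ; 0/9/9/14/10/1/8
#4 add  $r5, $r5, $r4 ; 0/9/9/14/10/11/8
#5 bne  $r4, $r3, L10 ; 0/9/9/14/10/11/8 ; →target
#6 and  $r6, $r0, $r2 ; 0/9/9/14/10/11/0

0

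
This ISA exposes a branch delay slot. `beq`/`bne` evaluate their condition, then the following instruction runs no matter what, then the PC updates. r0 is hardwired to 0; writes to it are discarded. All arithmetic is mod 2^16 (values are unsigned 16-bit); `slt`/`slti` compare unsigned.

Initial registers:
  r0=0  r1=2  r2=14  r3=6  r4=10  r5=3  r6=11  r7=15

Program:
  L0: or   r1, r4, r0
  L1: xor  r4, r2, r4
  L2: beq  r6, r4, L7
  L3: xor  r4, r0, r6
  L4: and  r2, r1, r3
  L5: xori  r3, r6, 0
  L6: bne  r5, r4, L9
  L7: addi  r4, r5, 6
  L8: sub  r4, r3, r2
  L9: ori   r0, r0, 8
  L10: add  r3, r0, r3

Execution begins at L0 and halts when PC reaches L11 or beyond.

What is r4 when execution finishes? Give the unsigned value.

#0 or   r1, r4, r0 ; 0/10/14/6/10/3/11/15
#1 xor  r4, r2, r4 ; 0/10/14/6/4/3/11/15
#2 beq  r6, r4, L7 ; 0/10/14/6/4/3/11/15 ; →fallthru
#3 xor  r4, r0, r6 ; 0/10/14/6/11/3/11/15
#4 and  r2, r1, r3 ; 0/10/2/6/11/3/11/15
#5 xori  r3, r6, 0 ; 0/10/2/11/11/3/11/15
#6 bne  r5, r4, L9 ; 0/10/2/11/11/3/11/15 ; →target
#7 addi  r4, r5, 6 ; 0/10/2/11/9/3/11/15
#9 ori   r0, r0, 8 ; 0/10/2/11/9/3/11/15
#10 add  r3, r0, r3 ; 0/10/2/11/9/3/11/15

9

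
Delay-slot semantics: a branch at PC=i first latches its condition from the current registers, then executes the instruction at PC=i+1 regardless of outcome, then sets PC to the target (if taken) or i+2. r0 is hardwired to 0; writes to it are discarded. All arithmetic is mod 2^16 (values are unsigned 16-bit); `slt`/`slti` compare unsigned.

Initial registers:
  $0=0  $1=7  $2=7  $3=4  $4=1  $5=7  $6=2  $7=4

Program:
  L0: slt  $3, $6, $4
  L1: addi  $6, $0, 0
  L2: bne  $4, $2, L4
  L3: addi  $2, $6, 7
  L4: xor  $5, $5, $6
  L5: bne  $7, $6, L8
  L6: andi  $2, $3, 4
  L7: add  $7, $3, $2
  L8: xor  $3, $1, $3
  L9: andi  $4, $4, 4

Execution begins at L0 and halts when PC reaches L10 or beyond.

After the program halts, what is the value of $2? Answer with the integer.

0

  step pc=0: slt  $3, $6, $4  regs=(0,7,7,0,1,7,2,4)
  step pc=1: addi  $6, $0, 0  regs=(0,7,7,0,1,7,0,4)
  step pc=2: bne  $4, $2, L4  cond=T  regs=(0,7,7,0,1,7,0,4)
  step pc=3: addi  $2, $6, 7  regs=(0,7,7,0,1,7,0,4)
  step pc=4: xor  $5, $5, $6  regs=(0,7,7,0,1,7,0,4)
  step pc=5: bne  $7, $6, L8  cond=T  regs=(0,7,7,0,1,7,0,4)
  step pc=6: andi  $2, $3, 4  regs=(0,7,0,0,1,7,0,4)
  step pc=8: xor  $3, $1, $3  regs=(0,7,0,7,1,7,0,4)
  step pc=9: andi  $4, $4, 4  regs=(0,7,0,7,0,7,0,4)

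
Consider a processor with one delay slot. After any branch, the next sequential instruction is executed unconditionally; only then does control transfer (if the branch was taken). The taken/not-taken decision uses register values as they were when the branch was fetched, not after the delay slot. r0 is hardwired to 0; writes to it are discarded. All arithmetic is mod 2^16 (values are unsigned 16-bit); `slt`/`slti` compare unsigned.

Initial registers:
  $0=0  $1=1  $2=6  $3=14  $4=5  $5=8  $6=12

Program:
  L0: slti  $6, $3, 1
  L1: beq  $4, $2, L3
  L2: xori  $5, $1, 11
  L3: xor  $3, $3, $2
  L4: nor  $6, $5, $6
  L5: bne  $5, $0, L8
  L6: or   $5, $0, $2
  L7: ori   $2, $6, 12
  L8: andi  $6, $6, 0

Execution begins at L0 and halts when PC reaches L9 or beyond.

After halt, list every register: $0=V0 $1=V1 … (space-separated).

  step pc=0: slti  $6, $3, 1  regs=(0,1,6,14,5,8,0)
  step pc=1: beq  $4, $2, L3  cond=F  regs=(0,1,6,14,5,8,0)
  step pc=2: xori  $5, $1, 11  regs=(0,1,6,14,5,10,0)
  step pc=3: xor  $3, $3, $2  regs=(0,1,6,8,5,10,0)
  step pc=4: nor  $6, $5, $6  regs=(0,1,6,8,5,10,65525)
  step pc=5: bne  $5, $0, L8  cond=T  regs=(0,1,6,8,5,10,65525)
  step pc=6: or   $5, $0, $2  regs=(0,1,6,8,5,6,65525)
  step pc=8: andi  $6, $6, 0  regs=(0,1,6,8,5,6,0)

$0=0 $1=1 $2=6 $3=8 $4=5 $5=6 $6=0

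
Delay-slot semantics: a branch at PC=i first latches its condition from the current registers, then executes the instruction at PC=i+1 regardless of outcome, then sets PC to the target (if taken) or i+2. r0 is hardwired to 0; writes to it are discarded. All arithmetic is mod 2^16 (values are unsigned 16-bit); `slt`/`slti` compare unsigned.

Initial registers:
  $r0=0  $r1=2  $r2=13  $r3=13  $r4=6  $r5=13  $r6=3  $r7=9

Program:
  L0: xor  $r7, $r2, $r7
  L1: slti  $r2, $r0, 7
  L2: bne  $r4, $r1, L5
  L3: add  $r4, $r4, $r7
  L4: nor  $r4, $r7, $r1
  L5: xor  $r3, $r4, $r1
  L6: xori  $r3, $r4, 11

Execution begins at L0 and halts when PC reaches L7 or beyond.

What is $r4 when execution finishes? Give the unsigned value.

#0 xor  $r7, $r2, $r7 ; 0/2/13/13/6/13/3/4
#1 slti  $r2, $r0, 7 ; 0/2/1/13/6/13/3/4
#2 bne  $r4, $r1, L5 ; 0/2/1/13/6/13/3/4 ; →target
#3 add  $r4, $r4, $r7 ; 0/2/1/13/10/13/3/4
#5 xor  $r3, $r4, $r1 ; 0/2/1/8/10/13/3/4
#6 xori  $r3, $r4, 11 ; 0/2/1/1/10/13/3/4

10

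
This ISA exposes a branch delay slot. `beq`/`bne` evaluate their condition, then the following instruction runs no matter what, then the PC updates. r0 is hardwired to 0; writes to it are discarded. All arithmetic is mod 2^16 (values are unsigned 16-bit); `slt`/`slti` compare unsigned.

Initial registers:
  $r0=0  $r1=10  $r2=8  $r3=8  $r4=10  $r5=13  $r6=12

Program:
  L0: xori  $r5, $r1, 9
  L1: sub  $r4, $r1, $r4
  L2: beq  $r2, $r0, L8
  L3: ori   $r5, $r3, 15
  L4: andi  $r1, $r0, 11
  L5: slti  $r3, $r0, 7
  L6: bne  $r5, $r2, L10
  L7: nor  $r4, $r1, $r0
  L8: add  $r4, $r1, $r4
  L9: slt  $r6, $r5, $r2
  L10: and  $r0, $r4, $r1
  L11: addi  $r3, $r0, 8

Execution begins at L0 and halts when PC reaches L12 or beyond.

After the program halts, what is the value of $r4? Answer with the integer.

65535

  step pc=0: xori  $r5, $r1, 9  regs=(0,10,8,8,10,3,12)
  step pc=1: sub  $r4, $r1, $r4  regs=(0,10,8,8,0,3,12)
  step pc=2: beq  $r2, $r0, L8  cond=F  regs=(0,10,8,8,0,3,12)
  step pc=3: ori   $r5, $r3, 15  regs=(0,10,8,8,0,15,12)
  step pc=4: andi  $r1, $r0, 11  regs=(0,0,8,8,0,15,12)
  step pc=5: slti  $r3, $r0, 7  regs=(0,0,8,1,0,15,12)
  step pc=6: bne  $r5, $r2, L10  cond=T  regs=(0,0,8,1,0,15,12)
  step pc=7: nor  $r4, $r1, $r0  regs=(0,0,8,1,65535,15,12)
  step pc=10: and  $r0, $r4, $r1  regs=(0,0,8,1,65535,15,12)
  step pc=11: addi  $r3, $r0, 8  regs=(0,0,8,8,65535,15,12)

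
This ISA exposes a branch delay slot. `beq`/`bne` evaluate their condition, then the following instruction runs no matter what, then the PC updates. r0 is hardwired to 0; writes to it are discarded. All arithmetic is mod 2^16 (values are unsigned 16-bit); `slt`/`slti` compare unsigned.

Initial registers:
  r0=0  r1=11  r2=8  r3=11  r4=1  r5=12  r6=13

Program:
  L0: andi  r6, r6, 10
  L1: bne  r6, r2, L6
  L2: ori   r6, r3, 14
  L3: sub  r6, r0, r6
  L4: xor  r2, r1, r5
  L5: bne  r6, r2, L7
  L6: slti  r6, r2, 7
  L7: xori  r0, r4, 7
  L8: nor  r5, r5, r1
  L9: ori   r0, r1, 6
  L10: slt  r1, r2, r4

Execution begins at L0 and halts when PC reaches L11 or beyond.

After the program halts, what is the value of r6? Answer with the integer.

0

  step pc=0: andi  r6, r6, 10  regs=(0,11,8,11,1,12,8)
  step pc=1: bne  r6, r2, L6  cond=F  regs=(0,11,8,11,1,12,8)
  step pc=2: ori   r6, r3, 14  regs=(0,11,8,11,1,12,15)
  step pc=3: sub  r6, r0, r6  regs=(0,11,8,11,1,12,65521)
  step pc=4: xor  r2, r1, r5  regs=(0,11,7,11,1,12,65521)
  step pc=5: bne  r6, r2, L7  cond=T  regs=(0,11,7,11,1,12,65521)
  step pc=6: slti  r6, r2, 7  regs=(0,11,7,11,1,12,0)
  step pc=7: xori  r0, r4, 7  regs=(0,11,7,11,1,12,0)
  step pc=8: nor  r5, r5, r1  regs=(0,11,7,11,1,65520,0)
  step pc=9: ori   r0, r1, 6  regs=(0,11,7,11,1,65520,0)
  step pc=10: slt  r1, r2, r4  regs=(0,0,7,11,1,65520,0)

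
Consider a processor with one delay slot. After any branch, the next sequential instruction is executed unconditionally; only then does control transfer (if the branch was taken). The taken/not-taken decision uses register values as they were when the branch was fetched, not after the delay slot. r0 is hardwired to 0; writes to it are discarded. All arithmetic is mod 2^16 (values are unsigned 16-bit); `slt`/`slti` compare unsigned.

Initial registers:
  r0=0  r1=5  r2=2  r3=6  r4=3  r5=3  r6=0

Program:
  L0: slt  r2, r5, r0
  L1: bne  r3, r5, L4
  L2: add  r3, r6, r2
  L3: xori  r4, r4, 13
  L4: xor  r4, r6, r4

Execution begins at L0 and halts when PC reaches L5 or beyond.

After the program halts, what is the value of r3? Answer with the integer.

#0 slt  r2, r5, r0 ; 0/5/0/6/3/3/0
#1 bne  r3, r5, L4 ; 0/5/0/6/3/3/0 ; →target
#2 add  r3, r6, r2 ; 0/5/0/0/3/3/0
#4 xor  r4, r6, r4 ; 0/5/0/0/3/3/0

0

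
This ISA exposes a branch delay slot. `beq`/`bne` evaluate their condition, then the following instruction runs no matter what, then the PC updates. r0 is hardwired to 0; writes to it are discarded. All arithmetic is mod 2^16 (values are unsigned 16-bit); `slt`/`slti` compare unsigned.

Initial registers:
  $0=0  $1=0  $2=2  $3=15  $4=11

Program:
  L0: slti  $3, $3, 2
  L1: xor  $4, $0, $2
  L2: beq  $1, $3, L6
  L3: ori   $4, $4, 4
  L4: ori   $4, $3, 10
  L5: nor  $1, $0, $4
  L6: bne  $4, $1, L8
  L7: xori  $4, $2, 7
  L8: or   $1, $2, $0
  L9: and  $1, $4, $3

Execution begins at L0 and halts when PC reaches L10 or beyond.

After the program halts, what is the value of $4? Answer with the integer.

5

#0 slti  $3, $3, 2 ; 0/0/2/0/11
#1 xor  $4, $0, $2 ; 0/0/2/0/2
#2 beq  $1, $3, L6 ; 0/0/2/0/2 ; →target
#3 ori   $4, $4, 4 ; 0/0/2/0/6
#6 bne  $4, $1, L8 ; 0/0/2/0/6 ; →target
#7 xori  $4, $2, 7 ; 0/0/2/0/5
#8 or   $1, $2, $0 ; 0/2/2/0/5
#9 and  $1, $4, $3 ; 0/0/2/0/5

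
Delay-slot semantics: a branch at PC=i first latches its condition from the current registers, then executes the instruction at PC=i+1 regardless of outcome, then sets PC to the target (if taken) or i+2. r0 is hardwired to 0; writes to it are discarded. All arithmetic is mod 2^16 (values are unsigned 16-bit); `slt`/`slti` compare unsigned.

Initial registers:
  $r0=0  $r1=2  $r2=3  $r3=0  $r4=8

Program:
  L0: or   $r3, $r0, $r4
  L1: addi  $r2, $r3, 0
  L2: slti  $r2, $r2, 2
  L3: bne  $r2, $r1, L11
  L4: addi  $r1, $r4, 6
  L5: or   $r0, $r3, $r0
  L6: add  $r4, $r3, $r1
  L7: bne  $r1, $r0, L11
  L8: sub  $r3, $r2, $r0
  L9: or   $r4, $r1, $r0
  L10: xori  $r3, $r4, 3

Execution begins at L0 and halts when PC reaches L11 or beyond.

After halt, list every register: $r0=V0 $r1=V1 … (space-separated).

$r0=0 $r1=14 $r2=0 $r3=8 $r4=8

PC=0  or   $r3, $r0, $r4     | $r0=0 $r1=2 $r2=3 $r3=8 $r4=8
PC=1  addi  $r2, $r3, 0      | $r0=0 $r1=2 $r2=8 $r3=8 $r4=8
PC=2  slti  $r2, $r2, 2      | $r0=0 $r1=2 $r2=0 $r3=8 $r4=8
PC=3  bne  $r2, $r1, L11     | $r0=0 $r1=2 $r2=0 $r3=8 $r4=8  [TAKEN]
PC=4  addi  $r1, $r4, 6      | $r0=0 $r1=14 $r2=0 $r3=8 $r4=8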